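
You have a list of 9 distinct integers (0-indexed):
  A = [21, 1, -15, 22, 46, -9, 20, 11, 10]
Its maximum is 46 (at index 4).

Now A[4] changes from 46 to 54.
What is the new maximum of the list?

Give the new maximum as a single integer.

Old max = 46 (at index 4)
Change: A[4] 46 -> 54
Changed element WAS the max -> may need rescan.
  Max of remaining elements: 22
  New max = max(54, 22) = 54

Answer: 54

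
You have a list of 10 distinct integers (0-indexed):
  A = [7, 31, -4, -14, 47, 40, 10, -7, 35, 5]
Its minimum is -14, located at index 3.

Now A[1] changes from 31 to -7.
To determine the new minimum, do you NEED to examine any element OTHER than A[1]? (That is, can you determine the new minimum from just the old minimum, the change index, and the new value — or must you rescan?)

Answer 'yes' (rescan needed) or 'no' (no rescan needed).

Old min = -14 at index 3
Change at index 1: 31 -> -7
Index 1 was NOT the min. New min = min(-14, -7). No rescan of other elements needed.
Needs rescan: no

Answer: no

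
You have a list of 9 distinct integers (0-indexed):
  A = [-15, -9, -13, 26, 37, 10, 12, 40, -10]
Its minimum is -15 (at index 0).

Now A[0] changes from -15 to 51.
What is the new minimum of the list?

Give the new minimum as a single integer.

Answer: -13

Derivation:
Old min = -15 (at index 0)
Change: A[0] -15 -> 51
Changed element WAS the min. Need to check: is 51 still <= all others?
  Min of remaining elements: -13
  New min = min(51, -13) = -13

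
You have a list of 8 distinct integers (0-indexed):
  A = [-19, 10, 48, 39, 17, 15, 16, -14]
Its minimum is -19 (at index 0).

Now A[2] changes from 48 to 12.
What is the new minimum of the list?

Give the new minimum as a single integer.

Answer: -19

Derivation:
Old min = -19 (at index 0)
Change: A[2] 48 -> 12
Changed element was NOT the old min.
  New min = min(old_min, new_val) = min(-19, 12) = -19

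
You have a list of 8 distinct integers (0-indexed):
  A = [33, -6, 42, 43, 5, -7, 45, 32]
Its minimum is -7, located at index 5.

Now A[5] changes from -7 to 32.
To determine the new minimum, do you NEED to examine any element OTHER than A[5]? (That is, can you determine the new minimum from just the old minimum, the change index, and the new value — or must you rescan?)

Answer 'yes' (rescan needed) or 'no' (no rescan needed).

Answer: yes

Derivation:
Old min = -7 at index 5
Change at index 5: -7 -> 32
Index 5 WAS the min and new value 32 > old min -7. Must rescan other elements to find the new min.
Needs rescan: yes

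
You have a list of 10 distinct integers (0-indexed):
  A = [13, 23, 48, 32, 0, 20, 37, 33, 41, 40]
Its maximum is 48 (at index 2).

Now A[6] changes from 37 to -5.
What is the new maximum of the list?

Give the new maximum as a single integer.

Old max = 48 (at index 2)
Change: A[6] 37 -> -5
Changed element was NOT the old max.
  New max = max(old_max, new_val) = max(48, -5) = 48

Answer: 48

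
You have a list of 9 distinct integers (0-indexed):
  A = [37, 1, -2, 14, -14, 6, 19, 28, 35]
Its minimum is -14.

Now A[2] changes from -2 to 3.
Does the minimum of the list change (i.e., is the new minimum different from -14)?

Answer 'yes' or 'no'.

Answer: no

Derivation:
Old min = -14
Change: A[2] -2 -> 3
Changed element was NOT the min; min changes only if 3 < -14.
New min = -14; changed? no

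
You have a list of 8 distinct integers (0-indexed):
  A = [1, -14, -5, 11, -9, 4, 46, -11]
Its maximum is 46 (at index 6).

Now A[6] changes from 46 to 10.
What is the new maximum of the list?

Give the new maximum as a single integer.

Old max = 46 (at index 6)
Change: A[6] 46 -> 10
Changed element WAS the max -> may need rescan.
  Max of remaining elements: 11
  New max = max(10, 11) = 11

Answer: 11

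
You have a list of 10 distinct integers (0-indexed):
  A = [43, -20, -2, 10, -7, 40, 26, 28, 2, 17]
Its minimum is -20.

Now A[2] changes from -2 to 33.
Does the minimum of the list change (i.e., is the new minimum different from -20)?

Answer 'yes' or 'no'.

Old min = -20
Change: A[2] -2 -> 33
Changed element was NOT the min; min changes only if 33 < -20.
New min = -20; changed? no

Answer: no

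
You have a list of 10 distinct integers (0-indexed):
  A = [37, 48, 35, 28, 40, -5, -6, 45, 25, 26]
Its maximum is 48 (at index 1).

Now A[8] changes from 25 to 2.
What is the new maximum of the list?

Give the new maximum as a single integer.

Old max = 48 (at index 1)
Change: A[8] 25 -> 2
Changed element was NOT the old max.
  New max = max(old_max, new_val) = max(48, 2) = 48

Answer: 48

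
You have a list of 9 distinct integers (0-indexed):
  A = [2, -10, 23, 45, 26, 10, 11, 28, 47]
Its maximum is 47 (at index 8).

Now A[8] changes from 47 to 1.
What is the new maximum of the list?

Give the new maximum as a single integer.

Old max = 47 (at index 8)
Change: A[8] 47 -> 1
Changed element WAS the max -> may need rescan.
  Max of remaining elements: 45
  New max = max(1, 45) = 45

Answer: 45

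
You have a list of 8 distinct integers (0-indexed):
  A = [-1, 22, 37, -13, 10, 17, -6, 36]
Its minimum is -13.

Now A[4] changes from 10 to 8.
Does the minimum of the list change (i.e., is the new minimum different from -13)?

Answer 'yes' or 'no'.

Old min = -13
Change: A[4] 10 -> 8
Changed element was NOT the min; min changes only if 8 < -13.
New min = -13; changed? no

Answer: no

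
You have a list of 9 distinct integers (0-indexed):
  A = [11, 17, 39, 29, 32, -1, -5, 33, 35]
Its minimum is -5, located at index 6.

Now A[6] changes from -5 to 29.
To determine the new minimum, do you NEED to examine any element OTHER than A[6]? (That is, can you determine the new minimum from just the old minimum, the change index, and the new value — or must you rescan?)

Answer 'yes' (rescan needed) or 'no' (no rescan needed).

Old min = -5 at index 6
Change at index 6: -5 -> 29
Index 6 WAS the min and new value 29 > old min -5. Must rescan other elements to find the new min.
Needs rescan: yes

Answer: yes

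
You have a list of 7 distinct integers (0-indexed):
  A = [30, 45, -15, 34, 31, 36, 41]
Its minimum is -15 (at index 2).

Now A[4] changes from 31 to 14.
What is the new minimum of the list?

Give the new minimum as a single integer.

Answer: -15

Derivation:
Old min = -15 (at index 2)
Change: A[4] 31 -> 14
Changed element was NOT the old min.
  New min = min(old_min, new_val) = min(-15, 14) = -15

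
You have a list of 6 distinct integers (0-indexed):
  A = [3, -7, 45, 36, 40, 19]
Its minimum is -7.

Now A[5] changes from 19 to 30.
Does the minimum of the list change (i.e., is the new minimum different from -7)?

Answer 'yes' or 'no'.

Old min = -7
Change: A[5] 19 -> 30
Changed element was NOT the min; min changes only if 30 < -7.
New min = -7; changed? no

Answer: no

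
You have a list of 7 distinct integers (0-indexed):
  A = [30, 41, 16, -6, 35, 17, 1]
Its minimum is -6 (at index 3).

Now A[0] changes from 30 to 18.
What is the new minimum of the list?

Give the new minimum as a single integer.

Answer: -6

Derivation:
Old min = -6 (at index 3)
Change: A[0] 30 -> 18
Changed element was NOT the old min.
  New min = min(old_min, new_val) = min(-6, 18) = -6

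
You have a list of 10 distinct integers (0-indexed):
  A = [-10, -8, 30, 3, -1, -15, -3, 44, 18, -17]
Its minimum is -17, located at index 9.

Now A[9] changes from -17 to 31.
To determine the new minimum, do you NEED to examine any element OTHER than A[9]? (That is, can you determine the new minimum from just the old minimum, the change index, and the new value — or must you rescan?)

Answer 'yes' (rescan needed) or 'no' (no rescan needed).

Old min = -17 at index 9
Change at index 9: -17 -> 31
Index 9 WAS the min and new value 31 > old min -17. Must rescan other elements to find the new min.
Needs rescan: yes

Answer: yes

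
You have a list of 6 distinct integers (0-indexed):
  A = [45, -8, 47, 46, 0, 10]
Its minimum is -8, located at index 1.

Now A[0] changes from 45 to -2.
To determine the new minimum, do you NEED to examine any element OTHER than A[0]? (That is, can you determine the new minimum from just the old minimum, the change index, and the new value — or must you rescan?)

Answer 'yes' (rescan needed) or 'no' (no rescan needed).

Answer: no

Derivation:
Old min = -8 at index 1
Change at index 0: 45 -> -2
Index 0 was NOT the min. New min = min(-8, -2). No rescan of other elements needed.
Needs rescan: no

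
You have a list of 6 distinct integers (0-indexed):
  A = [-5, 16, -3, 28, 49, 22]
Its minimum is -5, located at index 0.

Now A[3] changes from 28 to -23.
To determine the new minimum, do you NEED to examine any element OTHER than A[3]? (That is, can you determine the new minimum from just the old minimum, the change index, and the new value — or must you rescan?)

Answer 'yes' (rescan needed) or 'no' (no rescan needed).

Answer: no

Derivation:
Old min = -5 at index 0
Change at index 3: 28 -> -23
Index 3 was NOT the min. New min = min(-5, -23). No rescan of other elements needed.
Needs rescan: no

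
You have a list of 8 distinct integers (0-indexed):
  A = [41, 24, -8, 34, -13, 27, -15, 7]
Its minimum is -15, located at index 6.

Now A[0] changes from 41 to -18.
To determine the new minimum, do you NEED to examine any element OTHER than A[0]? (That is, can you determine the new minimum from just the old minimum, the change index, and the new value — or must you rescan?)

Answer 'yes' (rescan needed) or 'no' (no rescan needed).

Answer: no

Derivation:
Old min = -15 at index 6
Change at index 0: 41 -> -18
Index 0 was NOT the min. New min = min(-15, -18). No rescan of other elements needed.
Needs rescan: no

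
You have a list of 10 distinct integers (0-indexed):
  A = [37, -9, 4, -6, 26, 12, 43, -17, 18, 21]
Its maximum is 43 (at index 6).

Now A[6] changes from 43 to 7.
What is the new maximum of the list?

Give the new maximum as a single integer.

Old max = 43 (at index 6)
Change: A[6] 43 -> 7
Changed element WAS the max -> may need rescan.
  Max of remaining elements: 37
  New max = max(7, 37) = 37

Answer: 37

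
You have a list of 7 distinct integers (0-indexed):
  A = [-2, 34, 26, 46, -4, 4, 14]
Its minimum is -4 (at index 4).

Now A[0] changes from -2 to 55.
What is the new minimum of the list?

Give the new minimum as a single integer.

Answer: -4

Derivation:
Old min = -4 (at index 4)
Change: A[0] -2 -> 55
Changed element was NOT the old min.
  New min = min(old_min, new_val) = min(-4, 55) = -4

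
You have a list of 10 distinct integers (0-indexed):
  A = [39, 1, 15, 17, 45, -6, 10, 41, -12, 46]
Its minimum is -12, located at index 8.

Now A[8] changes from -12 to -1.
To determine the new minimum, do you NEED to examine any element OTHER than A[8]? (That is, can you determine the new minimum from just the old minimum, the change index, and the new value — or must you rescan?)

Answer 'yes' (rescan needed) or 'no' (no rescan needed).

Old min = -12 at index 8
Change at index 8: -12 -> -1
Index 8 WAS the min and new value -1 > old min -12. Must rescan other elements to find the new min.
Needs rescan: yes

Answer: yes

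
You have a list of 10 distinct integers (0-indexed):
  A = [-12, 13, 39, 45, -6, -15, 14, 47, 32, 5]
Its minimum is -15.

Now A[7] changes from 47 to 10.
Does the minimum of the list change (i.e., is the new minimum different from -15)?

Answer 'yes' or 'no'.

Answer: no

Derivation:
Old min = -15
Change: A[7] 47 -> 10
Changed element was NOT the min; min changes only if 10 < -15.
New min = -15; changed? no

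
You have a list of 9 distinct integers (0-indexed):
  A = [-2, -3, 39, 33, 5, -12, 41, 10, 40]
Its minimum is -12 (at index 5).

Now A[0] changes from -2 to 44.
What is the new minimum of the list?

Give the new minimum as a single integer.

Answer: -12

Derivation:
Old min = -12 (at index 5)
Change: A[0] -2 -> 44
Changed element was NOT the old min.
  New min = min(old_min, new_val) = min(-12, 44) = -12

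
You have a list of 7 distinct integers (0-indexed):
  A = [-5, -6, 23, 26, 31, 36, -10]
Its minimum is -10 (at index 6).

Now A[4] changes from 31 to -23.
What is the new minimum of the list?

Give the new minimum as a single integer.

Old min = -10 (at index 6)
Change: A[4] 31 -> -23
Changed element was NOT the old min.
  New min = min(old_min, new_val) = min(-10, -23) = -23

Answer: -23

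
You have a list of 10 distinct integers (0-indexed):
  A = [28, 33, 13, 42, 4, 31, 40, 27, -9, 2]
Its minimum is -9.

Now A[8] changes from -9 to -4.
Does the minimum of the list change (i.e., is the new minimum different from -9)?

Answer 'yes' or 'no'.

Old min = -9
Change: A[8] -9 -> -4
Changed element was the min; new min must be rechecked.
New min = -4; changed? yes

Answer: yes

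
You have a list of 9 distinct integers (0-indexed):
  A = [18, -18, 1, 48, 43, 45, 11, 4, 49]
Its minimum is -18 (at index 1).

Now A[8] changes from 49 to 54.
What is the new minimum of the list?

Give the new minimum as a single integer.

Answer: -18

Derivation:
Old min = -18 (at index 1)
Change: A[8] 49 -> 54
Changed element was NOT the old min.
  New min = min(old_min, new_val) = min(-18, 54) = -18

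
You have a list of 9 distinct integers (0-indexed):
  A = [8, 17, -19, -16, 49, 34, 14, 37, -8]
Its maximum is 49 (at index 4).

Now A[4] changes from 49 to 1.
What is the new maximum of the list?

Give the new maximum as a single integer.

Answer: 37

Derivation:
Old max = 49 (at index 4)
Change: A[4] 49 -> 1
Changed element WAS the max -> may need rescan.
  Max of remaining elements: 37
  New max = max(1, 37) = 37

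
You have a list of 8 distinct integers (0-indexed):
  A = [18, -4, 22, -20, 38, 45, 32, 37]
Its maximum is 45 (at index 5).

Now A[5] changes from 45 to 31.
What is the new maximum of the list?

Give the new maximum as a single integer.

Answer: 38

Derivation:
Old max = 45 (at index 5)
Change: A[5] 45 -> 31
Changed element WAS the max -> may need rescan.
  Max of remaining elements: 38
  New max = max(31, 38) = 38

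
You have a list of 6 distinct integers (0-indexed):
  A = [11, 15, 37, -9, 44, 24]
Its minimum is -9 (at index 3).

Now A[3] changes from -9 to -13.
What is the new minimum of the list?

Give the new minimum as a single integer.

Old min = -9 (at index 3)
Change: A[3] -9 -> -13
Changed element WAS the min. Need to check: is -13 still <= all others?
  Min of remaining elements: 11
  New min = min(-13, 11) = -13

Answer: -13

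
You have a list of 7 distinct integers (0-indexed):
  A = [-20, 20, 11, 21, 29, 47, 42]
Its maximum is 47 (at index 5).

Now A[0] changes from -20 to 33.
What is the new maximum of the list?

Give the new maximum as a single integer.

Answer: 47

Derivation:
Old max = 47 (at index 5)
Change: A[0] -20 -> 33
Changed element was NOT the old max.
  New max = max(old_max, new_val) = max(47, 33) = 47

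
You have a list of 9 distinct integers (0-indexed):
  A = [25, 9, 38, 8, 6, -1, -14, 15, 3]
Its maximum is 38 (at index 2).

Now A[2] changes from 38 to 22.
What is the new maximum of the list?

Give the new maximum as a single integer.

Answer: 25

Derivation:
Old max = 38 (at index 2)
Change: A[2] 38 -> 22
Changed element WAS the max -> may need rescan.
  Max of remaining elements: 25
  New max = max(22, 25) = 25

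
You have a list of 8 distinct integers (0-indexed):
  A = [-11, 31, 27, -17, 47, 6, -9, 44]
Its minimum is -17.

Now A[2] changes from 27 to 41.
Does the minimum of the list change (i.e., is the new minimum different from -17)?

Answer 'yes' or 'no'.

Old min = -17
Change: A[2] 27 -> 41
Changed element was NOT the min; min changes only if 41 < -17.
New min = -17; changed? no

Answer: no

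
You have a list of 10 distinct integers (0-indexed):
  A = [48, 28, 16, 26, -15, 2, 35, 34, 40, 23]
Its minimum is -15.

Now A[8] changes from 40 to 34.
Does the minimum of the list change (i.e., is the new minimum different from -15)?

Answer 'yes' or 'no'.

Answer: no

Derivation:
Old min = -15
Change: A[8] 40 -> 34
Changed element was NOT the min; min changes only if 34 < -15.
New min = -15; changed? no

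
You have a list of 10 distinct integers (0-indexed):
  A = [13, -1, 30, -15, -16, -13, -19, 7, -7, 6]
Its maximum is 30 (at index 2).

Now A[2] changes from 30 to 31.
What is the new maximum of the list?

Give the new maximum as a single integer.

Answer: 31

Derivation:
Old max = 30 (at index 2)
Change: A[2] 30 -> 31
Changed element WAS the max -> may need rescan.
  Max of remaining elements: 13
  New max = max(31, 13) = 31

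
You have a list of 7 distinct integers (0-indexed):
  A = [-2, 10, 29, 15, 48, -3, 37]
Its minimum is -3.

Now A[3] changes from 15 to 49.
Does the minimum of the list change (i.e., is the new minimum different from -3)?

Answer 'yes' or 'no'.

Answer: no

Derivation:
Old min = -3
Change: A[3] 15 -> 49
Changed element was NOT the min; min changes only if 49 < -3.
New min = -3; changed? no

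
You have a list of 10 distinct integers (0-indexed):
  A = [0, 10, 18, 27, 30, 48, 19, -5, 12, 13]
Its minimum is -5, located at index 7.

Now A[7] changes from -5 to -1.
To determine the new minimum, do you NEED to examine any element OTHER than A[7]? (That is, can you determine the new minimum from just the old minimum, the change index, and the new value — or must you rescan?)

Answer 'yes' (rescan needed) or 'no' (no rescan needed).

Old min = -5 at index 7
Change at index 7: -5 -> -1
Index 7 WAS the min and new value -1 > old min -5. Must rescan other elements to find the new min.
Needs rescan: yes

Answer: yes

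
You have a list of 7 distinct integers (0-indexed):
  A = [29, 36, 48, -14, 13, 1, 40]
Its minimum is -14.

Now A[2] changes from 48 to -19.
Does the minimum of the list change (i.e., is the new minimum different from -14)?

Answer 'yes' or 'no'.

Old min = -14
Change: A[2] 48 -> -19
Changed element was NOT the min; min changes only if -19 < -14.
New min = -19; changed? yes

Answer: yes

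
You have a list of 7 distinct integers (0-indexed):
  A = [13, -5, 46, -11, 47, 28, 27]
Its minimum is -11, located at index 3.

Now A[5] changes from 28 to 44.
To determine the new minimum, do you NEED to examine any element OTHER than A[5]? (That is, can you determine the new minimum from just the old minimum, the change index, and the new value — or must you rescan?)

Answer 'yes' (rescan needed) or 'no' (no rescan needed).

Answer: no

Derivation:
Old min = -11 at index 3
Change at index 5: 28 -> 44
Index 5 was NOT the min. New min = min(-11, 44). No rescan of other elements needed.
Needs rescan: no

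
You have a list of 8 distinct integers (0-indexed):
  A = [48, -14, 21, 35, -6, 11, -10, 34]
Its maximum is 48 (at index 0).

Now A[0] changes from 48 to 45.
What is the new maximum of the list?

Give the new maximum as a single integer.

Answer: 45

Derivation:
Old max = 48 (at index 0)
Change: A[0] 48 -> 45
Changed element WAS the max -> may need rescan.
  Max of remaining elements: 35
  New max = max(45, 35) = 45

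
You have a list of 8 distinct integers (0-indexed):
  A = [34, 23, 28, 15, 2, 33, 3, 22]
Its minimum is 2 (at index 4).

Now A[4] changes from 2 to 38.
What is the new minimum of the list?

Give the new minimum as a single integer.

Old min = 2 (at index 4)
Change: A[4] 2 -> 38
Changed element WAS the min. Need to check: is 38 still <= all others?
  Min of remaining elements: 3
  New min = min(38, 3) = 3

Answer: 3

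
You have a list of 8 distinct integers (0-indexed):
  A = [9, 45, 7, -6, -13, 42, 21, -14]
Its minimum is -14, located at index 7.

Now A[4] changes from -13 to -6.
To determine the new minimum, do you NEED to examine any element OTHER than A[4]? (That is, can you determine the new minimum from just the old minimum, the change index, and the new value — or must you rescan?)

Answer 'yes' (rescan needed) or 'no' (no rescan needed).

Old min = -14 at index 7
Change at index 4: -13 -> -6
Index 4 was NOT the min. New min = min(-14, -6). No rescan of other elements needed.
Needs rescan: no

Answer: no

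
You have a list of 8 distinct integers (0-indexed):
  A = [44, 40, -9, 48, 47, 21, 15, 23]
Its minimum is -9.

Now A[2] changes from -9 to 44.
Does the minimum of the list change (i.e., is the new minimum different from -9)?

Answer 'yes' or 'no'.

Old min = -9
Change: A[2] -9 -> 44
Changed element was the min; new min must be rechecked.
New min = 15; changed? yes

Answer: yes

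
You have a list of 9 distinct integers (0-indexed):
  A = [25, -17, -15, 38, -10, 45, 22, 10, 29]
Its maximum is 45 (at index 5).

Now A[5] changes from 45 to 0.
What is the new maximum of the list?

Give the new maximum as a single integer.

Answer: 38

Derivation:
Old max = 45 (at index 5)
Change: A[5] 45 -> 0
Changed element WAS the max -> may need rescan.
  Max of remaining elements: 38
  New max = max(0, 38) = 38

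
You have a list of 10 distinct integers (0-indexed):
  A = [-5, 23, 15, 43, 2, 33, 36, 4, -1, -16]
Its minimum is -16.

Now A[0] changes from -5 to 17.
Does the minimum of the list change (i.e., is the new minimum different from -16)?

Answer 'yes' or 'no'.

Answer: no

Derivation:
Old min = -16
Change: A[0] -5 -> 17
Changed element was NOT the min; min changes only if 17 < -16.
New min = -16; changed? no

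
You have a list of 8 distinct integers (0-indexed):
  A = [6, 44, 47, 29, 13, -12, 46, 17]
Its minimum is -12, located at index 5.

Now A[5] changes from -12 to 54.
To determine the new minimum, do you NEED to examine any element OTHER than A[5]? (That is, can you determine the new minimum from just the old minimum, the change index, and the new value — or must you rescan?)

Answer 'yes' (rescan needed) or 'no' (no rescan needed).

Answer: yes

Derivation:
Old min = -12 at index 5
Change at index 5: -12 -> 54
Index 5 WAS the min and new value 54 > old min -12. Must rescan other elements to find the new min.
Needs rescan: yes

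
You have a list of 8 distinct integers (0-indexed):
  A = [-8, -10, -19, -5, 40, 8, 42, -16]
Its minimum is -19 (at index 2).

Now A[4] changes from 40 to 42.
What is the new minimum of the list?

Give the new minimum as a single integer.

Answer: -19

Derivation:
Old min = -19 (at index 2)
Change: A[4] 40 -> 42
Changed element was NOT the old min.
  New min = min(old_min, new_val) = min(-19, 42) = -19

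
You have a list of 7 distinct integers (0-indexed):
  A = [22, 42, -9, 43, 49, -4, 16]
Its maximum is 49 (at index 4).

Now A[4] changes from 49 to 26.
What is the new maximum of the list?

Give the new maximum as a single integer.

Old max = 49 (at index 4)
Change: A[4] 49 -> 26
Changed element WAS the max -> may need rescan.
  Max of remaining elements: 43
  New max = max(26, 43) = 43

Answer: 43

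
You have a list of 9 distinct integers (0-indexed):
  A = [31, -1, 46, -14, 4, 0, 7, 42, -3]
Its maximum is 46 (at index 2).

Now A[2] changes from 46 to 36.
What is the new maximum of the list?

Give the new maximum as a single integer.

Old max = 46 (at index 2)
Change: A[2] 46 -> 36
Changed element WAS the max -> may need rescan.
  Max of remaining elements: 42
  New max = max(36, 42) = 42

Answer: 42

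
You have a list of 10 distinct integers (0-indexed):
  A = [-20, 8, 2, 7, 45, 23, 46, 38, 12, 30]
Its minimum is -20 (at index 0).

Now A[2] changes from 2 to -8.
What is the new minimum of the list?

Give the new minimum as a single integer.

Old min = -20 (at index 0)
Change: A[2] 2 -> -8
Changed element was NOT the old min.
  New min = min(old_min, new_val) = min(-20, -8) = -20

Answer: -20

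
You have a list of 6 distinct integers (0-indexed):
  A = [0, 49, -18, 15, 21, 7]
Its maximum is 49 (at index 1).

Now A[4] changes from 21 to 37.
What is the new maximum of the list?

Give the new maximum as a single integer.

Old max = 49 (at index 1)
Change: A[4] 21 -> 37
Changed element was NOT the old max.
  New max = max(old_max, new_val) = max(49, 37) = 49

Answer: 49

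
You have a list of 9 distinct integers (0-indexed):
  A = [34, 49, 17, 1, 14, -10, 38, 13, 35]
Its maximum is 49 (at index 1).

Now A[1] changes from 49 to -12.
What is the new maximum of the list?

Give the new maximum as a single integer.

Answer: 38

Derivation:
Old max = 49 (at index 1)
Change: A[1] 49 -> -12
Changed element WAS the max -> may need rescan.
  Max of remaining elements: 38
  New max = max(-12, 38) = 38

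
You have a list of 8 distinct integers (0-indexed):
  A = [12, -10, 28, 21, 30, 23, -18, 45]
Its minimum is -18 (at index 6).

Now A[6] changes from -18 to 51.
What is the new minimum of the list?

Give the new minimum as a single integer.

Old min = -18 (at index 6)
Change: A[6] -18 -> 51
Changed element WAS the min. Need to check: is 51 still <= all others?
  Min of remaining elements: -10
  New min = min(51, -10) = -10

Answer: -10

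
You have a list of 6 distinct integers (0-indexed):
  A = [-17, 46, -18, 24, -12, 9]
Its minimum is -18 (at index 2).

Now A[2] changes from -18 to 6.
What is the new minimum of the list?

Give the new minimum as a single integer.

Answer: -17

Derivation:
Old min = -18 (at index 2)
Change: A[2] -18 -> 6
Changed element WAS the min. Need to check: is 6 still <= all others?
  Min of remaining elements: -17
  New min = min(6, -17) = -17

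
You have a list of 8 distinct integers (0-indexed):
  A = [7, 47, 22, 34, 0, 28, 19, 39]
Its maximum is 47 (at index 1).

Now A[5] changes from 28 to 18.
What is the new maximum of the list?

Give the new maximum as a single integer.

Old max = 47 (at index 1)
Change: A[5] 28 -> 18
Changed element was NOT the old max.
  New max = max(old_max, new_val) = max(47, 18) = 47

Answer: 47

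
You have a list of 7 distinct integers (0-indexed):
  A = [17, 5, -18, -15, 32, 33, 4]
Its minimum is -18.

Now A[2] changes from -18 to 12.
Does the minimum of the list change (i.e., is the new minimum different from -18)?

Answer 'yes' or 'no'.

Old min = -18
Change: A[2] -18 -> 12
Changed element was the min; new min must be rechecked.
New min = -15; changed? yes

Answer: yes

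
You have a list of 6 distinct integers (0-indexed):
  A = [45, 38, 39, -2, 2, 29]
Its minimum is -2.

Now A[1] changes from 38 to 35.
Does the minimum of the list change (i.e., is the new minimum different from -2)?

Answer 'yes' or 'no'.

Old min = -2
Change: A[1] 38 -> 35
Changed element was NOT the min; min changes only if 35 < -2.
New min = -2; changed? no

Answer: no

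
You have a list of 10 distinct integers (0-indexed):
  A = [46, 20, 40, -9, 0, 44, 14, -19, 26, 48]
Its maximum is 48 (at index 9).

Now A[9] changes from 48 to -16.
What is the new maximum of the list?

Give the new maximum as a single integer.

Old max = 48 (at index 9)
Change: A[9] 48 -> -16
Changed element WAS the max -> may need rescan.
  Max of remaining elements: 46
  New max = max(-16, 46) = 46

Answer: 46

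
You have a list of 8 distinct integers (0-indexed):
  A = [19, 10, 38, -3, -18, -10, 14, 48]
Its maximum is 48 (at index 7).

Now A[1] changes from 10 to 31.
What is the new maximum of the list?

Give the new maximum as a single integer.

Old max = 48 (at index 7)
Change: A[1] 10 -> 31
Changed element was NOT the old max.
  New max = max(old_max, new_val) = max(48, 31) = 48

Answer: 48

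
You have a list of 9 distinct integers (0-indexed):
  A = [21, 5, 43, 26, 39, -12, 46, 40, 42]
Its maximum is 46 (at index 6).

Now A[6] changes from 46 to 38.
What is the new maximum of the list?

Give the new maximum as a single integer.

Answer: 43

Derivation:
Old max = 46 (at index 6)
Change: A[6] 46 -> 38
Changed element WAS the max -> may need rescan.
  Max of remaining elements: 43
  New max = max(38, 43) = 43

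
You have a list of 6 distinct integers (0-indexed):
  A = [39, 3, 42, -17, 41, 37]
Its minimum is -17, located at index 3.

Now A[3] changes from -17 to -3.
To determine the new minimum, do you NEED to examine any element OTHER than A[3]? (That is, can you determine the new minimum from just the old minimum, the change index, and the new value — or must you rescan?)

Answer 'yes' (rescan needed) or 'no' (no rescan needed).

Answer: yes

Derivation:
Old min = -17 at index 3
Change at index 3: -17 -> -3
Index 3 WAS the min and new value -3 > old min -17. Must rescan other elements to find the new min.
Needs rescan: yes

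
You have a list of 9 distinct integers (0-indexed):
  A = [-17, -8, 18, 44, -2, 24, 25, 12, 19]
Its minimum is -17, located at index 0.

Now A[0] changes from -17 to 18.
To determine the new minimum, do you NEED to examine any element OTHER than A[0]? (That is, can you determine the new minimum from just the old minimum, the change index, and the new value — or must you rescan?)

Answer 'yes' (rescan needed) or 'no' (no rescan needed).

Old min = -17 at index 0
Change at index 0: -17 -> 18
Index 0 WAS the min and new value 18 > old min -17. Must rescan other elements to find the new min.
Needs rescan: yes

Answer: yes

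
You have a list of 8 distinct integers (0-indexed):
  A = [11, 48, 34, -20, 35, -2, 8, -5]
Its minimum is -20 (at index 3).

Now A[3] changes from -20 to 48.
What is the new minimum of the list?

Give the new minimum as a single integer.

Answer: -5

Derivation:
Old min = -20 (at index 3)
Change: A[3] -20 -> 48
Changed element WAS the min. Need to check: is 48 still <= all others?
  Min of remaining elements: -5
  New min = min(48, -5) = -5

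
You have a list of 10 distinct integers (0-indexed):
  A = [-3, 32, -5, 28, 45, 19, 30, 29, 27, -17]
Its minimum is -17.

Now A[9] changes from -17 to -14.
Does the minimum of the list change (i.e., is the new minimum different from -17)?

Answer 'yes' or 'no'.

Answer: yes

Derivation:
Old min = -17
Change: A[9] -17 -> -14
Changed element was the min; new min must be rechecked.
New min = -14; changed? yes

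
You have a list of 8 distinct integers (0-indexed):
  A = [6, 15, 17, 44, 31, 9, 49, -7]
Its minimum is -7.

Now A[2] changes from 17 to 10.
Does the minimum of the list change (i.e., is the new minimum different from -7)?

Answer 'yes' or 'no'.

Answer: no

Derivation:
Old min = -7
Change: A[2] 17 -> 10
Changed element was NOT the min; min changes only if 10 < -7.
New min = -7; changed? no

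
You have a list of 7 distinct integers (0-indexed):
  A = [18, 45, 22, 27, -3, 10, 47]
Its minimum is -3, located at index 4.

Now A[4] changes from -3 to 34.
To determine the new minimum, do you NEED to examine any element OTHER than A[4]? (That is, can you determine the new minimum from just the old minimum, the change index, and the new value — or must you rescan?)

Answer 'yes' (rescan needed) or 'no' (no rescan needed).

Old min = -3 at index 4
Change at index 4: -3 -> 34
Index 4 WAS the min and new value 34 > old min -3. Must rescan other elements to find the new min.
Needs rescan: yes

Answer: yes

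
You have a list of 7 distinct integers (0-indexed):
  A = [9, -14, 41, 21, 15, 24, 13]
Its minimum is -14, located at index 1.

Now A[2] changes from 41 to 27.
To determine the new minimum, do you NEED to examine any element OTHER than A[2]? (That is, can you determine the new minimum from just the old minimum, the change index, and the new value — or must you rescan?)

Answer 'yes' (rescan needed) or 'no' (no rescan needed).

Answer: no

Derivation:
Old min = -14 at index 1
Change at index 2: 41 -> 27
Index 2 was NOT the min. New min = min(-14, 27). No rescan of other elements needed.
Needs rescan: no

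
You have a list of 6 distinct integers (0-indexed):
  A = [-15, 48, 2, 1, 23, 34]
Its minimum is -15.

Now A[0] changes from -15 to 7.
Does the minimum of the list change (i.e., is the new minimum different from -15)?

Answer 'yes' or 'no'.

Answer: yes

Derivation:
Old min = -15
Change: A[0] -15 -> 7
Changed element was the min; new min must be rechecked.
New min = 1; changed? yes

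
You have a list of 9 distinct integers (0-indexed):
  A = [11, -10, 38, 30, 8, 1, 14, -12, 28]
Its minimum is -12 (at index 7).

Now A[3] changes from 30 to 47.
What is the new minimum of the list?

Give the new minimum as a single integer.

Answer: -12

Derivation:
Old min = -12 (at index 7)
Change: A[3] 30 -> 47
Changed element was NOT the old min.
  New min = min(old_min, new_val) = min(-12, 47) = -12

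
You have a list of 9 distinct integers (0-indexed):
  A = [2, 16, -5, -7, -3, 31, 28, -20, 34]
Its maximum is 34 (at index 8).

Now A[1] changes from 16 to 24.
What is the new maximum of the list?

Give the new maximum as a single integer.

Old max = 34 (at index 8)
Change: A[1] 16 -> 24
Changed element was NOT the old max.
  New max = max(old_max, new_val) = max(34, 24) = 34

Answer: 34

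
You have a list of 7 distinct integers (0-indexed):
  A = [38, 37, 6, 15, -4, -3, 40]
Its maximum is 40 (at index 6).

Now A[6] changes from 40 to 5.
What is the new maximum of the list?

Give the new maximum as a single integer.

Answer: 38

Derivation:
Old max = 40 (at index 6)
Change: A[6] 40 -> 5
Changed element WAS the max -> may need rescan.
  Max of remaining elements: 38
  New max = max(5, 38) = 38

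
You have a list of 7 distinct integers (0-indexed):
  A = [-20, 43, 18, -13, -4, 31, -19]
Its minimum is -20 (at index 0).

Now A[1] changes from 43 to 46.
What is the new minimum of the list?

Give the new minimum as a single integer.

Old min = -20 (at index 0)
Change: A[1] 43 -> 46
Changed element was NOT the old min.
  New min = min(old_min, new_val) = min(-20, 46) = -20

Answer: -20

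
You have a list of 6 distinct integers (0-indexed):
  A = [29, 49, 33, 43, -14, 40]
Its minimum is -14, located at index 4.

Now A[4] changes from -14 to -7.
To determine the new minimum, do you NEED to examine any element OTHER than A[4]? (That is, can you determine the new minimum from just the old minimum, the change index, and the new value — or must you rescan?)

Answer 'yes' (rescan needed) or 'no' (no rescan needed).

Answer: yes

Derivation:
Old min = -14 at index 4
Change at index 4: -14 -> -7
Index 4 WAS the min and new value -7 > old min -14. Must rescan other elements to find the new min.
Needs rescan: yes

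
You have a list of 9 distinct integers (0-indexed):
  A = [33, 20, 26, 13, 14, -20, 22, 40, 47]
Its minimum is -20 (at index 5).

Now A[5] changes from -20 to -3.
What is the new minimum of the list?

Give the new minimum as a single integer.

Old min = -20 (at index 5)
Change: A[5] -20 -> -3
Changed element WAS the min. Need to check: is -3 still <= all others?
  Min of remaining elements: 13
  New min = min(-3, 13) = -3

Answer: -3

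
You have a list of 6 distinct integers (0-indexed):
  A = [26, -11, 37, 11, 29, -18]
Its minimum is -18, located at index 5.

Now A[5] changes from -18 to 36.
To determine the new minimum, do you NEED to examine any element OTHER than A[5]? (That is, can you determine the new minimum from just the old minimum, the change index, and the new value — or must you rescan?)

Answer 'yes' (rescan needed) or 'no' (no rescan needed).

Answer: yes

Derivation:
Old min = -18 at index 5
Change at index 5: -18 -> 36
Index 5 WAS the min and new value 36 > old min -18. Must rescan other elements to find the new min.
Needs rescan: yes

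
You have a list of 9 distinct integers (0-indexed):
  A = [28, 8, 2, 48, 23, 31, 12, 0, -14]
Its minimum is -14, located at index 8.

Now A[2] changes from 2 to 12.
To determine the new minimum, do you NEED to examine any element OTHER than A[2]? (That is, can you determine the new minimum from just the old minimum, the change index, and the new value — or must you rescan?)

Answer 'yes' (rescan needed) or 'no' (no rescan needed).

Old min = -14 at index 8
Change at index 2: 2 -> 12
Index 2 was NOT the min. New min = min(-14, 12). No rescan of other elements needed.
Needs rescan: no

Answer: no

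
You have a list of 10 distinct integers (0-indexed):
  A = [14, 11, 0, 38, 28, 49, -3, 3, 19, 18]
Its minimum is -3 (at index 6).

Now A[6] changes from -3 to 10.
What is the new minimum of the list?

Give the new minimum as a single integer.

Answer: 0

Derivation:
Old min = -3 (at index 6)
Change: A[6] -3 -> 10
Changed element WAS the min. Need to check: is 10 still <= all others?
  Min of remaining elements: 0
  New min = min(10, 0) = 0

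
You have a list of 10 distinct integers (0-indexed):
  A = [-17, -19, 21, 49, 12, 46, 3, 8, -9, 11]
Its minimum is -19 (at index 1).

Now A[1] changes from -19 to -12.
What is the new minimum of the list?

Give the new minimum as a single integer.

Old min = -19 (at index 1)
Change: A[1] -19 -> -12
Changed element WAS the min. Need to check: is -12 still <= all others?
  Min of remaining elements: -17
  New min = min(-12, -17) = -17

Answer: -17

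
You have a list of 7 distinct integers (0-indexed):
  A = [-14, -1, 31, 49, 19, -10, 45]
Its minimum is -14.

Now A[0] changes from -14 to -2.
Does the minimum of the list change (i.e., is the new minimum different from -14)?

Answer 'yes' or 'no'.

Old min = -14
Change: A[0] -14 -> -2
Changed element was the min; new min must be rechecked.
New min = -10; changed? yes

Answer: yes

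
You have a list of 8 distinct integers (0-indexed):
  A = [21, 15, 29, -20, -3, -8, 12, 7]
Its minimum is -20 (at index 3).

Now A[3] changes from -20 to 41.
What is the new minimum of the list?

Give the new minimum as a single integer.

Old min = -20 (at index 3)
Change: A[3] -20 -> 41
Changed element WAS the min. Need to check: is 41 still <= all others?
  Min of remaining elements: -8
  New min = min(41, -8) = -8

Answer: -8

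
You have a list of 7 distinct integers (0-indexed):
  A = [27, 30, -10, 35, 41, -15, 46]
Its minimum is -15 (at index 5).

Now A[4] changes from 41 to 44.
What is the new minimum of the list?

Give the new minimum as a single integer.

Old min = -15 (at index 5)
Change: A[4] 41 -> 44
Changed element was NOT the old min.
  New min = min(old_min, new_val) = min(-15, 44) = -15

Answer: -15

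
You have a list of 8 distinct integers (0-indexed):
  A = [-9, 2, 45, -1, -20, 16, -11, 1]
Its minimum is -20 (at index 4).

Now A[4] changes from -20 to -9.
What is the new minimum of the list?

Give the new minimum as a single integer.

Old min = -20 (at index 4)
Change: A[4] -20 -> -9
Changed element WAS the min. Need to check: is -9 still <= all others?
  Min of remaining elements: -11
  New min = min(-9, -11) = -11

Answer: -11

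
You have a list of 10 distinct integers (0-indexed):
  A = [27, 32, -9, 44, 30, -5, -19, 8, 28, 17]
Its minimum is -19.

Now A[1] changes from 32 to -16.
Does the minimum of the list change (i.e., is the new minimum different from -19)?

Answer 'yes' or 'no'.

Answer: no

Derivation:
Old min = -19
Change: A[1] 32 -> -16
Changed element was NOT the min; min changes only if -16 < -19.
New min = -19; changed? no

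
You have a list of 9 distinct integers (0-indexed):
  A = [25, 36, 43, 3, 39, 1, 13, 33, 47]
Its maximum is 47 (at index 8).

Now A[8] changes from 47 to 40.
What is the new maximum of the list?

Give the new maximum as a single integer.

Answer: 43

Derivation:
Old max = 47 (at index 8)
Change: A[8] 47 -> 40
Changed element WAS the max -> may need rescan.
  Max of remaining elements: 43
  New max = max(40, 43) = 43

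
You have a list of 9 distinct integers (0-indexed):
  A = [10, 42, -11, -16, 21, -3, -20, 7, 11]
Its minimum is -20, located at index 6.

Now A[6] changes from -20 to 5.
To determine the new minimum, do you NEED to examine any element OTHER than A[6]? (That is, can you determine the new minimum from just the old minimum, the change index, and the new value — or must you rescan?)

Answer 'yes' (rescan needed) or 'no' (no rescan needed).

Old min = -20 at index 6
Change at index 6: -20 -> 5
Index 6 WAS the min and new value 5 > old min -20. Must rescan other elements to find the new min.
Needs rescan: yes

Answer: yes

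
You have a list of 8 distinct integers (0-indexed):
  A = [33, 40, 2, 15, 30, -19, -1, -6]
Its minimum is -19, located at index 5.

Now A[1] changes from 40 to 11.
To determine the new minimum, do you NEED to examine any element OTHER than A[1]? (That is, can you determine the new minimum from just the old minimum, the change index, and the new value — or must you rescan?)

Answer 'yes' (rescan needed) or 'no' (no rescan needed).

Answer: no

Derivation:
Old min = -19 at index 5
Change at index 1: 40 -> 11
Index 1 was NOT the min. New min = min(-19, 11). No rescan of other elements needed.
Needs rescan: no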